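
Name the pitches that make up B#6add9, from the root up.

Root B#, quality six-nine:
- root: B#
- major 3rd: D##
- perfect 5th: F##
- major 6th: G##
- major 9th: C##

B# – D## – F## – G## – C##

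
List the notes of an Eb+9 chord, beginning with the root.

E♭ – G – B – D♭ – F

Root E♭, quality dominant ninth sharp five:
E♭ — root
G — major 3rd
B — augmented 5th
D♭ — minor 7th
F — major 9th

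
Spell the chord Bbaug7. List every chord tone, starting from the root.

Bb, D, F#, Ab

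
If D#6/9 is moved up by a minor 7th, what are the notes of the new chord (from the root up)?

A minor 7th up from D# is C#, so the new chord is C# six-nine.
Root: C#
Major 3rd (3rd): E#
Perfect 5th (5th): G#
Major 6th (6th): A#
Major 9th (9th): D#

C#, E#, G#, A#, D#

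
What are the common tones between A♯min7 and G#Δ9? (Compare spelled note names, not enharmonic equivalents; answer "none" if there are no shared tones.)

A♯min7 = A♯, C♯, E♯, G♯.
G#Δ9 = G♯, B♯, D♯, F𝄪, A♯.
Shared: A♯, G♯.

A♯, G♯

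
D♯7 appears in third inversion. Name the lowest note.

D♯7 = D♯–F𝄪–A♯–C♯. Third inversion → seventh in the bass = C♯.

C♯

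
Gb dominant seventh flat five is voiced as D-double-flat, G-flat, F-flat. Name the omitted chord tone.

B-flat

The full Gb dominant seventh flat five chord is G-flat, B-flat, D-double-flat, F-flat.
Comparing with the voicing, the major 3rd (3rd) — B-flat — is absent.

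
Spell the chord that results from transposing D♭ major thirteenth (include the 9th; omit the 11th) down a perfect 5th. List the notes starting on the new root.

Transposed root: D-flat → G-flat (perfect 5th down). So we spell G-flat major thirteenth:
root → G-flat
3rd (major 3rd) → B-flat
5th (perfect 5th) → D-flat
7th (major 7th) → F
9th (major 9th) → A-flat
13th (major 13th) → E-flat

G-flat B-flat D-flat F A-flat E-flat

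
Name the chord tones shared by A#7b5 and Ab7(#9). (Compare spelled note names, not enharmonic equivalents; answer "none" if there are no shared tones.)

A#7b5: A♯ C𝄪 E G♯
Ab7(#9): A♭ C E♭ G♭ B
Common to both → none.

none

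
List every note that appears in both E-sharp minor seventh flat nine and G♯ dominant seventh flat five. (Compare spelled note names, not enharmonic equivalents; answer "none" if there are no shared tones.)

G-sharp  B-sharp  F-sharp

E-sharp minor seventh flat nine = E-sharp, G-sharp, B-sharp, D-sharp, F-sharp.
G♯ dominant seventh flat five = G-sharp, B-sharp, D, F-sharp.
Shared: G-sharp, B-sharp, F-sharp.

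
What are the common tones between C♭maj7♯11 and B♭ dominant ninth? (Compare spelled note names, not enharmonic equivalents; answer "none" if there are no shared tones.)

B♭  F

C♭maj7♯11: C♭ E♭ G♭ B♭ F
B♭ dominant ninth: B♭ D F A♭ C
Common to both → B♭, F.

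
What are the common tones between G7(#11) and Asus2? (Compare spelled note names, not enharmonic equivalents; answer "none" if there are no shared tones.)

G7(#11) = G, B, D, F, C#.
Asus2 = A, B, E.
Shared: B.

B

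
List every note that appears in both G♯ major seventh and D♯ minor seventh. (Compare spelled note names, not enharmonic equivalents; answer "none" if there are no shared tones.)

G♯ major seventh = G-sharp, B-sharp, D-sharp, F-double-sharp.
D♯ minor seventh = D-sharp, F-sharp, A-sharp, C-sharp.
Shared: D-sharp.

D-sharp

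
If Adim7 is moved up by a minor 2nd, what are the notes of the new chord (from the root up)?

B♭, D♭, F♭, A𝄫

A minor 2nd up from A is B♭, so the new chord is B♭ diminished seventh.
- root: B♭
- minor 3rd: D♭
- diminished 5th: F♭
- diminished 7th: A𝄫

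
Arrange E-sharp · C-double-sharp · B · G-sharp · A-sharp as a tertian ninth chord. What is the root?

Stacking in thirds gives A-sharp – C-double-sharp – E-sharp – G-sharp – B, so A-sharp is the root — A-sharp dominant seventh flat nine.

A-sharp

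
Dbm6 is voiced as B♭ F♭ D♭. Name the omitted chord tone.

The full Dbm6 chord is D♭, F♭, A♭, B♭.
Comparing with the voicing, the perfect 5th (5th) — A♭ — is absent.

A♭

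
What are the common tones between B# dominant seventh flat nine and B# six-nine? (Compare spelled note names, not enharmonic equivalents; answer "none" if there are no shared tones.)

B#, D##, F##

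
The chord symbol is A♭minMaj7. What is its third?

Cb

A♭minMaj7 is built on Ab; its 3rd is a minor 3rd above the root.
A third above A uses the letter C, and the minor 3rd above Ab is Cb.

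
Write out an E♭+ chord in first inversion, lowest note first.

G, B, Eb

E♭+ = Eb–G–B; first inversion → third (G) lowest.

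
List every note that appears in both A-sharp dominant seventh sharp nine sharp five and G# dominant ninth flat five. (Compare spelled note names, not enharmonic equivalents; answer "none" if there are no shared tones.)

A-sharp  G-sharp

A-sharp dominant seventh sharp nine sharp five: A-sharp C-double-sharp E-double-sharp G-sharp B-double-sharp
G# dominant ninth flat five: G-sharp B-sharp D F-sharp A-sharp
Common to both → A-sharp, G-sharp.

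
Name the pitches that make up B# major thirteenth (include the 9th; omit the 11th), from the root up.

B# major thirteenth: major thirteenth on B#.
Root: B#
Major 3rd (3rd): D##
Perfect 5th (5th): F##
Major 7th (7th): A##
Major 9th (9th): C##
Major 13th (13th): G##

B# – D## – F## – A## – C## – G##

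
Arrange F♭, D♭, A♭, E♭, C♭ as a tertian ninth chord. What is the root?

Arranged so that each adjacent pair is a third by letter name: D♭ – F♭ – A♭ – C♭ – E♭.
The bottom of that stack, D♭, is the root (this is D♭ minor ninth).

D♭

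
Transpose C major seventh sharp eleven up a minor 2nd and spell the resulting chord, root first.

A minor 2nd up from C is Db, so the new chord is Db major seventh sharp eleven.
Root: Db
Major 3rd (3rd): F
Perfect 5th (5th): Ab
Major 7th (7th): C
Augmented 11th (11th): G

Db – F – Ab – C – G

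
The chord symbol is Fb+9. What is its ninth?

Fb+9 is built on Fb; its 9th is a major 9th above the root.
A second above F uses the letter G, and the major 9th above Fb is Gb.

Gb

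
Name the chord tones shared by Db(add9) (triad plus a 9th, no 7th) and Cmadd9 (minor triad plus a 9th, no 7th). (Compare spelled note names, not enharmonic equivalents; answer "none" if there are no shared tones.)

E♭

Db(add9) = D♭, F, A♭, E♭.
Cmadd9 = C, E♭, G, D.
Shared: E♭.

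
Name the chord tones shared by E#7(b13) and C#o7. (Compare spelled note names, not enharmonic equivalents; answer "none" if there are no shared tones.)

E#7(b13): E# G## B# D# C#
C#o7: C# E G Bb
Common to both → C#.

C#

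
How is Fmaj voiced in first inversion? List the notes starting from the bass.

Fmaj = F–A–C; first inversion → third (A) lowest.

A – C – F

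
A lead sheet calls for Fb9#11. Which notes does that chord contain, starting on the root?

Fb9#11 is a dominant ninth sharp eleven built on Fb.
Root: Fb
Major 3rd (3rd): Ab
Perfect 5th (5th): Cb
Minor 7th (7th): Ebb
Major 9th (9th): Gb
Augmented 11th (11th): Bb

Fb  Ab  Cb  Ebb  Gb  Bb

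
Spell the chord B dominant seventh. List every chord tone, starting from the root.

B  D-sharp  F-sharp  A

B dominant seventh is a dominant seventh built on B.
root → B
3rd (major 3rd) → D-sharp
5th (perfect 5th) → F-sharp
7th (minor 7th) → A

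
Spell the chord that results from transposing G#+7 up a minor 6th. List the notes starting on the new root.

E, G#, B#, D

G# up a minor 6th → E. New chord: E augmented seventh.
Root: E
Major 3rd (3rd): G#
Augmented 5th (5th): B#
Minor 7th (7th): D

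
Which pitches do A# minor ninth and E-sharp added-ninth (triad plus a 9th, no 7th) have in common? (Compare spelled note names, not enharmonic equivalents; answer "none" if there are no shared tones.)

A# minor ninth = A-sharp, C-sharp, E-sharp, G-sharp, B-sharp.
E-sharp added-ninth = E-sharp, G-double-sharp, B-sharp, F-double-sharp.
Shared: E-sharp, B-sharp.

E-sharp, B-sharp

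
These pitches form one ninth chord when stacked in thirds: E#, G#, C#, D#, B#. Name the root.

C#

Arranged so that each adjacent pair is a third by letter name: C# – E# – G# – B# – D#.
The bottom of that stack, C#, is the root (this is C# major ninth).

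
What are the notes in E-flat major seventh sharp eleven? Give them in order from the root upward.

E-flat major seventh sharp eleven is a major seventh sharp eleven built on E-flat.
- root: E-flat
- major 3rd: G
- perfect 5th: B-flat
- major 7th: D
- augmented 11th: A

E-flat, G, B-flat, D, A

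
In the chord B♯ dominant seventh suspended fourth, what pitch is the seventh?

A#

B♯ dominant seventh suspended fourth is built on B#; its 7th is a minor 7th above the root.
A seventh above B uses the letter A, and the minor 7th above B# is A#.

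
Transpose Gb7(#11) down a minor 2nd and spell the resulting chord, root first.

F – A – C – Eb – B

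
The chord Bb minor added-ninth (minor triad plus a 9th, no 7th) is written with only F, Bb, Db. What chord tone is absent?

C

The full Bb minor added-ninth chord is Bb, Db, F, C.
Comparing with the voicing, the major 9th (9th) — C — is absent.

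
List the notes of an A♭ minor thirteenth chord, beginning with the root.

A-flat  C-flat  E-flat  G-flat  B-flat  D-flat  F

A♭ minor thirteenth is a minor thirteenth built on A-flat.
- root: A-flat
- minor 3rd: C-flat
- perfect 5th: E-flat
- minor 7th: G-flat
- major 9th: B-flat
- perfect 11th: D-flat
- major 13th: F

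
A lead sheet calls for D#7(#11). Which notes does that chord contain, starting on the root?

D#7(#11) is a dominant seventh sharp eleven built on D#.
Root: D#
Major 3rd (3rd): F##
Perfect 5th (5th): A#
Minor 7th (7th): C#
Augmented 11th (11th): G##

D#, F##, A#, C#, G##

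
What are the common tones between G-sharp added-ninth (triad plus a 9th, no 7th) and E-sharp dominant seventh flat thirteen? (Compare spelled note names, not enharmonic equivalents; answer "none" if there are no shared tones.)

B-sharp – D-sharp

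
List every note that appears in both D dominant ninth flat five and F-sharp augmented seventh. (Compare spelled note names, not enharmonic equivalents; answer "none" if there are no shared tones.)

F#, E

D dominant ninth flat five: D F# Ab C E
F-sharp augmented seventh: F# A# C## E
Common to both → F#, E.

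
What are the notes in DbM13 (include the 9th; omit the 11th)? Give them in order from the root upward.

Db  F  Ab  C  Eb  Bb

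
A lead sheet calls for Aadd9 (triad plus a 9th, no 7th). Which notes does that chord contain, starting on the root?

Aadd9: added-ninth on A.
A — root
C♯ — major 3rd
E — perfect 5th
B — major 9th

A C♯ E B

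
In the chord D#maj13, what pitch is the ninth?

E#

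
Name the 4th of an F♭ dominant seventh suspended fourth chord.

B-double-flat

F♭ dominant seventh suspended fourth is built on F-flat; its 4th is a perfect 4th above the root.
A fourth above F uses the letter B, and the perfect 4th above F-flat is B-double-flat.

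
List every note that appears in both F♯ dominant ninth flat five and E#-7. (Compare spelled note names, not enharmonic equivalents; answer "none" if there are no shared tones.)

G♯

F♯ dominant ninth flat five = F♯, A♯, C, E, G♯.
E#-7 = E♯, G♯, B♯, D♯.
Shared: G♯.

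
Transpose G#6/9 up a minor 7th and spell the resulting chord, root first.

F#, A#, C#, D#, G#

G# up a minor 7th → F#. New chord: F# six-nine.
root → F#
3rd (major 3rd) → A#
5th (perfect 5th) → C#
6th (major 6th) → D#
9th (major 9th) → G#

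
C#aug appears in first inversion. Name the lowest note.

C#aug in root position is C#–E#–G##.
First inversion places the third in the bass, which is E#.

E#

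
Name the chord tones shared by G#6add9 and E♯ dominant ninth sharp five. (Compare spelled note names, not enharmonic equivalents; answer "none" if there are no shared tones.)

D♯ – E♯

G#6add9: G♯ B♯ D♯ E♯ A♯
E♯ dominant ninth sharp five: E♯ G𝄪 B𝄪 D♯ F𝄪
Common to both → D♯, E♯.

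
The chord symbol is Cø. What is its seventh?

Root of Cø = C. The 7th is a minor 7th: C up a minor 7th → Bb.

Bb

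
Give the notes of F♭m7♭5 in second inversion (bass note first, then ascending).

Cbb, Ebb, Fb, Abb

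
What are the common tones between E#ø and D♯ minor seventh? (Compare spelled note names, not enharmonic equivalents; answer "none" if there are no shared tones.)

E#ø: E♯ G♯ B D♯
D♯ minor seventh: D♯ F♯ A♯ C♯
Common to both → D♯.

D♯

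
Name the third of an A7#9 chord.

Root of A7#9 = A. The 3rd is a major 3rd: A up a major 3rd → C♯.

C♯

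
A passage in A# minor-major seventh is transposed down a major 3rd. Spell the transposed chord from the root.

F-sharp, A, C-sharp, E-sharp

Transposed root: A-sharp → F-sharp (major 3rd down). So we spell F-sharp minor-major seventh:
root → F-sharp
3rd (minor 3rd) → A
5th (perfect 5th) → C-sharp
7th (major 7th) → E-sharp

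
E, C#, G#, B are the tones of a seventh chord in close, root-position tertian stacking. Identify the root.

Arranged so that each adjacent pair is a third by letter name: C# – E – G# – B.
The bottom of that stack, C#, is the root (this is C# minor seventh).

C#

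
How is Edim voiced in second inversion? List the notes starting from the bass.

Bb, E, G

Edim = E–G–Bb; second inversion → fifth (Bb) lowest.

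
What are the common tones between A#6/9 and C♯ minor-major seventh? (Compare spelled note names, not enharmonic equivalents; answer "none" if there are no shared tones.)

A#6/9: A# C## E# F## B#
C♯ minor-major seventh: C# E G# B#
Common to both → B#.

B#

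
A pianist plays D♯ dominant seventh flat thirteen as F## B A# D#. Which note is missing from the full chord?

D♯ dominant seventh flat thirteen = D#, F##, A#, C#, B. The voicing lacks the 7th (minor 7th), C#.

C#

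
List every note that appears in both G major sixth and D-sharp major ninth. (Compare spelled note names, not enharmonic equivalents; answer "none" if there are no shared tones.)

G major sixth: G B D E
D-sharp major ninth: D-sharp F-double-sharp A-sharp C-double-sharp E-sharp
Common to both → none.

none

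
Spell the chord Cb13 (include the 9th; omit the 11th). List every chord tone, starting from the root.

Cb13: dominant thirteenth on Cb.
Cb — root
Eb — major 3rd
Gb — perfect 5th
Bbb — minor 7th
Db — major 9th
Ab — major 13th

Cb, Eb, Gb, Bbb, Db, Ab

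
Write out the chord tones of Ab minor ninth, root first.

A♭ C♭ E♭ G♭ B♭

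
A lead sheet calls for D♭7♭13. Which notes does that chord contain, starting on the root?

D♭7♭13 is a dominant seventh flat thirteen built on Db.
Db — root
F — major 3rd
Ab — perfect 5th
Cb — minor 7th
Bbb — minor 13th

Db, F, Ab, Cb, Bbb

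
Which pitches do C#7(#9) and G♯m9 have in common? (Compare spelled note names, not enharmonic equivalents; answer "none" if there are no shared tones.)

G♯ B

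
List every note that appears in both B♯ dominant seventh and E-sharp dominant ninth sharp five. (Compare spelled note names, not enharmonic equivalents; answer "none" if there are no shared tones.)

F-double-sharp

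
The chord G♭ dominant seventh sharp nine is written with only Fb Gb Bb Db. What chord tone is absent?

A

The full G♭ dominant seventh sharp nine chord is Gb, Bb, Db, Fb, A.
Comparing with the voicing, the augmented 9th (9th) — A — is absent.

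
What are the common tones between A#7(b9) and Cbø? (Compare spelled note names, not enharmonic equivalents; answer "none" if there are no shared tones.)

A#7(b9) = A#, C##, E#, G#, B.
Cbø = Cb, Ebb, Gbb, Bbb.
Shared: none.

none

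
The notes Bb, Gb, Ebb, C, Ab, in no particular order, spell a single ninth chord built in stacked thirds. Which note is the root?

Arranged so that each adjacent pair is a third by letter name: Ab – C – Ebb – Gb – Bb.
The bottom of that stack, Ab, is the root (this is Ab dominant ninth flat five).

Ab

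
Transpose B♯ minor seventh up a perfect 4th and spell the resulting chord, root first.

E#  G#  B#  D#

Transposed root: B# → E# (perfect 4th up). So we spell E# minor seventh:
root → E#
3rd (minor 3rd) → G#
5th (perfect 5th) → B#
7th (minor 7th) → D#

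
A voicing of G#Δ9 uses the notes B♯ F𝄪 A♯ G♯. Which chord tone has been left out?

The full G#Δ9 chord is G♯, B♯, D♯, F𝄪, A♯.
Comparing with the voicing, the perfect 5th (5th) — D♯ — is absent.

D♯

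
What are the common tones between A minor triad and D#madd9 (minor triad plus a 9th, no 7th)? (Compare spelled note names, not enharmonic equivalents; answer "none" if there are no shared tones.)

none

A minor triad = A, C, E.
D#madd9 = D♯, F♯, A♯, E♯.
Shared: none.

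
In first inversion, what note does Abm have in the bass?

Cb

Abm in root position is Ab–Cb–Eb.
First inversion places the third in the bass, which is Cb.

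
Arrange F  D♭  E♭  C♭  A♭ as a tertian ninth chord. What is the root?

Arranged so that each adjacent pair is a third by letter name: D♭ – F – A♭ – C♭ – E♭.
The bottom of that stack, D♭, is the root (this is D♭ dominant ninth).

D♭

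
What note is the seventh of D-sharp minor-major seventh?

C-double-sharp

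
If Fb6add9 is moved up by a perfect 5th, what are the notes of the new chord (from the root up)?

Cb, Eb, Gb, Ab, Db

Fb up a perfect 5th → Cb. New chord: Cb six-nine.
root → Cb
3rd (major 3rd) → Eb
5th (perfect 5th) → Gb
6th (major 6th) → Ab
9th (major 9th) → Db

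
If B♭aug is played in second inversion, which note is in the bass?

F#

B♭aug = Bb–D–F#. Second inversion → fifth in the bass = F#.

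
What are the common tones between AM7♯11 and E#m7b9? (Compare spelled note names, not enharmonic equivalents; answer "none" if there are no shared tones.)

AM7♯11 = A, C♯, E, G♯, D♯.
E#m7b9 = E♯, G♯, B♯, D♯, F♯.
Shared: G♯, D♯.

G♯ D♯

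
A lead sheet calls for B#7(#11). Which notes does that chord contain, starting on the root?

B#, D##, F##, A#, E##

B#7(#11): dominant seventh sharp eleven on B#.
- root: B#
- major 3rd: D##
- perfect 5th: F##
- minor 7th: A#
- augmented 11th: E##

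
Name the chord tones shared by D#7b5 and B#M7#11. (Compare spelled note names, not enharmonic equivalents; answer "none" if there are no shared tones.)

F##

D#7b5: D# F## A C#
B#M7#11: B# D## F## A## E##
Common to both → F##.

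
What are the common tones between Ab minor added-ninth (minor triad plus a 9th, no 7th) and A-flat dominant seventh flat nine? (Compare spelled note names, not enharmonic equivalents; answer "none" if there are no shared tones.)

A-flat  E-flat

Ab minor added-ninth: A-flat C-flat E-flat B-flat
A-flat dominant seventh flat nine: A-flat C E-flat G-flat B-double-flat
Common to both → A-flat, E-flat.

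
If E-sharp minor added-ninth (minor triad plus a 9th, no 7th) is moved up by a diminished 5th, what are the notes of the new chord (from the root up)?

E# up a diminished 5th → B. New chord: B minor added-ninth.
B — root
D — minor 3rd
F# — perfect 5th
C# — major 9th

B D F# C#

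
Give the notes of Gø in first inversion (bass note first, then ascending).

Bb Db F G

Gø = G–Bb–Db–F; first inversion → third (Bb) lowest.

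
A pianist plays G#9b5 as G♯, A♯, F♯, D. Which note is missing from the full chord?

G#9b5 = G♯, B♯, D, F♯, A♯. The voicing lacks the 3rd (major 3rd), B♯.

B♯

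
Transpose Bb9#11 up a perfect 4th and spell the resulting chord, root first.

Bb up a perfect 4th → Eb. New chord: Eb dominant ninth sharp eleven.
- root: Eb
- major 3rd: G
- perfect 5th: Bb
- minor 7th: Db
- major 9th: F
- augmented 11th: A

Eb  G  Bb  Db  F  A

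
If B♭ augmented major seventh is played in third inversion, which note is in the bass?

B♭ augmented major seventh = B-flat–D–F-sharp–A. Third inversion → seventh in the bass = A.

A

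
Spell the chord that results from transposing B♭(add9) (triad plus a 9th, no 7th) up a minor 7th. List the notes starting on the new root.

Transposed root: Bb → Ab (minor 7th up). So we spell Ab added-ninth:
Root: Ab
Major 3rd (3rd): C
Perfect 5th (5th): Eb
Major 9th (9th): Bb

Ab, C, Eb, Bb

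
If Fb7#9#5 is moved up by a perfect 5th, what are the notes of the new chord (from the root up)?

Cb, Eb, G, Bbb, D

Transposed root: Fb → Cb (perfect 5th up). So we spell Cb dominant seventh sharp nine sharp five:
root → Cb
3rd (major 3rd) → Eb
5th (augmented 5th) → G
7th (minor 7th) → Bbb
9th (augmented 9th) → D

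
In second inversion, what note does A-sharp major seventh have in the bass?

E-sharp

A-sharp major seventh in root position is A-sharp–C-double-sharp–E-sharp–G-double-sharp.
Second inversion places the fifth in the bass, which is E-sharp.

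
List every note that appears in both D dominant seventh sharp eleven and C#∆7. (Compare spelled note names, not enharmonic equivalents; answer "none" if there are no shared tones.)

D dominant seventh sharp eleven: D F# A C G#
C#∆7: C# E# G# B#
Common to both → G#.

G#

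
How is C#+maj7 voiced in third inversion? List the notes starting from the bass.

B#, C#, E#, G##

In root position, C#+maj7 is C#–E#–G##–B#.
Third inversion puts the seventh (B#) in the bass.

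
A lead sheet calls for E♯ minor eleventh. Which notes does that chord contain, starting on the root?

E-sharp, G-sharp, B-sharp, D-sharp, F-double-sharp, A-sharp

E♯ minor eleventh: minor eleventh on E-sharp.
Root: E-sharp
Minor 3rd (3rd): G-sharp
Perfect 5th (5th): B-sharp
Minor 7th (7th): D-sharp
Major 9th (9th): F-double-sharp
Perfect 11th (11th): A-sharp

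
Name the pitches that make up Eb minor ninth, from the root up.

Eb minor ninth is a minor ninth built on E-flat.
root → E-flat
3rd (minor 3rd) → G-flat
5th (perfect 5th) → B-flat
7th (minor 7th) → D-flat
9th (major 9th) → F

E-flat, G-flat, B-flat, D-flat, F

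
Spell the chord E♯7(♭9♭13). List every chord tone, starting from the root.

E#  G##  B#  D#  F#  C#

E♯7(♭9♭13): dominant seventh flat nine flat thirteen on E#.
root → E#
3rd (major 3rd) → G##
5th (perfect 5th) → B#
7th (minor 7th) → D#
9th (minor 9th) → F#
13th (minor 13th) → C#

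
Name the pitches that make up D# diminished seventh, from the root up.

D# diminished seventh: diminished seventh on D-sharp.
- root: D-sharp
- minor 3rd: F-sharp
- diminished 5th: A
- diminished 7th: C

D-sharp, F-sharp, A, C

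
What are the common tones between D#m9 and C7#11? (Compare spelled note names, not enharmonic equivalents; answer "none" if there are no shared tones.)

F#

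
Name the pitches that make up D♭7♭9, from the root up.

Db, F, Ab, Cb, Ebb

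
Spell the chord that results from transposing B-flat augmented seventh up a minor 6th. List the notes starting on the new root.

G-flat, B-flat, D, F-flat

Transposed root: B-flat → G-flat (minor 6th up). So we spell G-flat augmented seventh:
root → G-flat
3rd (major 3rd) → B-flat
5th (augmented 5th) → D
7th (minor 7th) → F-flat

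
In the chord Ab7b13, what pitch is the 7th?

Root of Ab7b13 = A♭. The 7th is a minor 7th: A♭ up a minor 7th → G♭.

G♭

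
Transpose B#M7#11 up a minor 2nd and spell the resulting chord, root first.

B♯ up a minor 2nd → C♯. New chord: C♯ major seventh sharp eleven.
- root: C♯
- major 3rd: E♯
- perfect 5th: G♯
- major 7th: B♯
- augmented 11th: F𝄪

C♯, E♯, G♯, B♯, F𝄪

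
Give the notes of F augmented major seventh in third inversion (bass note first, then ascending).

E – F – A – C-sharp

F augmented major seventh = F–A–C-sharp–E; third inversion → seventh (E) lowest.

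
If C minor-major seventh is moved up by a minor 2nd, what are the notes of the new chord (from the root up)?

D-flat F-flat A-flat C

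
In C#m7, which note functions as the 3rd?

E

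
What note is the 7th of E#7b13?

D#

Root of E#7b13 = E#. The 7th is a minor 7th: E# up a minor 7th → D#.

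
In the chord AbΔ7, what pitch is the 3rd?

C

AbΔ7 is built on Ab; its 3rd is a major 3rd above the root.
A third above A uses the letter C, and the major 3rd above Ab is C.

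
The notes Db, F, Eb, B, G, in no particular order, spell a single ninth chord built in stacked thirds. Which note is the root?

Arranged so that each adjacent pair is a third by letter name: Eb – G – B – Db – F.
The bottom of that stack, Eb, is the root (this is Eb dominant ninth sharp five).

Eb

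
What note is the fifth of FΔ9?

FΔ9 is built on F; its 5th is a perfect 5th above the root.
A fifth above F uses the letter C, and the perfect 5th above F is C.

C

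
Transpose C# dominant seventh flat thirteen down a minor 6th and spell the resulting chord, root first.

E-sharp  G-double-sharp  B-sharp  D-sharp  C-sharp

C-sharp down a minor 6th → E-sharp. New chord: E-sharp dominant seventh flat thirteen.
Root: E-sharp
Major 3rd (3rd): G-double-sharp
Perfect 5th (5th): B-sharp
Minor 7th (7th): D-sharp
Minor 13th (13th): C-sharp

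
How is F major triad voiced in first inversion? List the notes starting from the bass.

F major triad = F–A–C; first inversion → third (A) lowest.

A, C, F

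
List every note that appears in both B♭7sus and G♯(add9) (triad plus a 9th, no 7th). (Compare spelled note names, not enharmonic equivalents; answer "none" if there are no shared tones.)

B♭7sus: Bb Eb F Ab
G♯(add9): G# B# D# A#
Common to both → none.

none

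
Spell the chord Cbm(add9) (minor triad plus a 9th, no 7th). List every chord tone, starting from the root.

C♭  E𝄫  G♭  D♭

Cbm(add9): minor added-ninth on C♭.
root → C♭
3rd (minor 3rd) → E𝄫
5th (perfect 5th) → G♭
9th (major 9th) → D♭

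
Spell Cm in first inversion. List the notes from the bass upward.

Eb, G, C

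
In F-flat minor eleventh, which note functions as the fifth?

Root of F-flat minor eleventh = F♭. The 5th is a perfect 5th: F♭ up a perfect 5th → C♭.

C♭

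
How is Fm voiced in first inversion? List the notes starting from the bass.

A♭, C, F

Fm = F–A♭–C; first inversion → third (A♭) lowest.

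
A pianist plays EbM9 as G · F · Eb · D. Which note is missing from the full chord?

Bb

The full EbM9 chord is Eb, G, Bb, D, F.
Comparing with the voicing, the perfect 5th (5th) — Bb — is absent.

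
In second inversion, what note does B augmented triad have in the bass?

F-double-sharp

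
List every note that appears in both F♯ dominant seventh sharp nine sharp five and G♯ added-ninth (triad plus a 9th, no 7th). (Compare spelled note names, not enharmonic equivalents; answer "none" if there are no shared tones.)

F♯ dominant seventh sharp nine sharp five: F-sharp A-sharp C-double-sharp E G-double-sharp
G♯ added-ninth: G-sharp B-sharp D-sharp A-sharp
Common to both → A-sharp.

A-sharp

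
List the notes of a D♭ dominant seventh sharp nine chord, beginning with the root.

D♭  F  A♭  C♭  E

D♭ dominant seventh sharp nine: dominant seventh sharp nine on D♭.
D♭ — root
F — major 3rd
A♭ — perfect 5th
C♭ — minor 7th
E — augmented 9th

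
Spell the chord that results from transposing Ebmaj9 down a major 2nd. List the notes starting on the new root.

Transposed root: E♭ → D♭ (major 2nd down). So we spell D♭ major ninth:
D♭ — root
F — major 3rd
A♭ — perfect 5th
C — major 7th
E♭ — major 9th

D♭  F  A♭  C  E♭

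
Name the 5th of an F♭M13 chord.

Cb

F♭M13 is built on Fb; its 5th is a perfect 5th above the root.
A fifth above F uses the letter C, and the perfect 5th above Fb is Cb.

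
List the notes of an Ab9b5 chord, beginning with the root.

Ab C Ebb Gb Bb

Ab9b5: dominant ninth flat five on Ab.
Ab — root
C — major 3rd
Ebb — diminished 5th
Gb — minor 7th
Bb — major 9th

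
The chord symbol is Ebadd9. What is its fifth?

Ebadd9 is built on Eb; its 5th is a perfect 5th above the root.
A fifth above E uses the letter B, and the perfect 5th above Eb is Bb.

Bb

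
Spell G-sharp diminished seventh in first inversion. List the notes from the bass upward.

In root position, G-sharp diminished seventh is G-sharp–B–D–F.
First inversion puts the third (B) in the bass.

B  D  F  G-sharp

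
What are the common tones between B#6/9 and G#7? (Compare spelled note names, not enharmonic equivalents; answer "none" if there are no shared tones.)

B#6/9: B# D## F## G## C##
G#7: G# B# D# F#
Common to both → B#.

B#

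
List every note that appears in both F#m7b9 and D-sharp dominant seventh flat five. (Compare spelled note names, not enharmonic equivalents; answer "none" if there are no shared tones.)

A – C#

F#m7b9 = F#, A, C#, E, G.
D-sharp dominant seventh flat five = D#, F##, A, C#.
Shared: A, C#.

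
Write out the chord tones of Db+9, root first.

D♭ – F – A – C♭ – E♭

Root D♭, quality dominant ninth sharp five:
Root: D♭
Major 3rd (3rd): F
Augmented 5th (5th): A
Minor 7th (7th): C♭
Major 9th (9th): E♭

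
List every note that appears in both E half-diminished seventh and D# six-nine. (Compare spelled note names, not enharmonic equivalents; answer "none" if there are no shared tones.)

E half-diminished seventh = E, G, B-flat, D.
D# six-nine = D-sharp, F-double-sharp, A-sharp, B-sharp, E-sharp.
Shared: none.

none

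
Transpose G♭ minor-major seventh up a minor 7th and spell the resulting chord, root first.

Fb – Abb – Cb – Eb

Transposed root: Gb → Fb (minor 7th up). So we spell Fb minor-major seventh:
Fb — root
Abb — minor 3rd
Cb — perfect 5th
Eb — major 7th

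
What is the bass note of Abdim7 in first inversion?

Abdim7 = Ab–Cb–Ebb–Gbb. First inversion → third in the bass = Cb.

Cb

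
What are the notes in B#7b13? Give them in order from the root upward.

Root B♯, quality dominant seventh flat thirteen:
- root: B♯
- major 3rd: D𝄪
- perfect 5th: F𝄪
- minor 7th: A♯
- minor 13th: G♯

B♯, D𝄪, F𝄪, A♯, G♯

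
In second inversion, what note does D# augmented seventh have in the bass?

D# augmented seventh in root position is D-sharp–F-double-sharp–A-double-sharp–C-sharp.
Second inversion places the fifth in the bass, which is A-double-sharp.

A-double-sharp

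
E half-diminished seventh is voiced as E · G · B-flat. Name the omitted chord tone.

D

The full E half-diminished seventh chord is E, G, B-flat, D.
Comparing with the voicing, the minor 7th (7th) — D — is absent.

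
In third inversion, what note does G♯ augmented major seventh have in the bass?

G♯ augmented major seventh in root position is G#–B#–D##–F##.
Third inversion places the seventh in the bass, which is F##.

F##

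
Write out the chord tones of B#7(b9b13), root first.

Root B♯, quality dominant seventh flat nine flat thirteen:
Root: B♯
Major 3rd (3rd): D𝄪
Perfect 5th (5th): F𝄪
Minor 7th (7th): A♯
Minor 9th (9th): C♯
Minor 13th (13th): G♯

B♯, D𝄪, F𝄪, A♯, C♯, G♯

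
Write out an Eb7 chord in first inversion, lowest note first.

In root position, Eb7 is Eb–G–Bb–Db.
First inversion puts the third (G) in the bass.

G  Bb  Db  Eb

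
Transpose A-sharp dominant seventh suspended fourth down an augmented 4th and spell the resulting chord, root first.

E A B D

Transposed root: A# → E (augmented 4th down). So we spell E dominant seventh suspended fourth:
Root: E
Perfect 4th (4th): A
Perfect 5th (5th): B
Minor 7th (7th): D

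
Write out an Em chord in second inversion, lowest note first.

B E G

Em = E–G–B; second inversion → fifth (B) lowest.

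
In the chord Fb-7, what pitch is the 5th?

Cb

Root of Fb-7 = Fb. The 5th is a perfect 5th: Fb up a perfect 5th → Cb.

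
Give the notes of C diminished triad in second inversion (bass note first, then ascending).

In root position, C diminished triad is C–E-flat–G-flat.
Second inversion puts the fifth (G-flat) in the bass.

G-flat, C, E-flat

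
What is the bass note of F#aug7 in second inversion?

C##

F#aug7 = F#–A#–C##–E. Second inversion → fifth in the bass = C##.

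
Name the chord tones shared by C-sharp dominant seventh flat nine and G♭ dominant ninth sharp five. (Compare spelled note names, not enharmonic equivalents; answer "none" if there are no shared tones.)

C-sharp dominant seventh flat nine: C-sharp E-sharp G-sharp B D
G♭ dominant ninth sharp five: G-flat B-flat D F-flat A-flat
Common to both → D.

D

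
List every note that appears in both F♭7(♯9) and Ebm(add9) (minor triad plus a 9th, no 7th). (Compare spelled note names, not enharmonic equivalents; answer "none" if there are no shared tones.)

none

F♭7(♯9): Fb Ab Cb Ebb G
Ebm(add9): Eb Gb Bb F
Common to both → none.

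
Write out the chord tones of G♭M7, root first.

Gb – Bb – Db – F

G♭M7 is a major seventh built on Gb.
- root: Gb
- major 3rd: Bb
- perfect 5th: Db
- major 7th: F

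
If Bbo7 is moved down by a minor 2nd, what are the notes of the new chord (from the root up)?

B♭ down a minor 2nd → A. New chord: A diminished seventh.
- root: A
- minor 3rd: C
- diminished 5th: E♭
- diminished 7th: G♭

A – C – E♭ – G♭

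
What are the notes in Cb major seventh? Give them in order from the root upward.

Cb  Eb  Gb  Bb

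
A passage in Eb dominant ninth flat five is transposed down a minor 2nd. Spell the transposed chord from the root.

Eb down a minor 2nd → D. New chord: D dominant ninth flat five.
- root: D
- major 3rd: F#
- diminished 5th: Ab
- minor 7th: C
- major 9th: E

D  F#  Ab  C  E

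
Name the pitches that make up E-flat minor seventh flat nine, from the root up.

E♭  G♭  B♭  D♭  F♭

E-flat minor seventh flat nine: minor seventh flat nine on E♭.
Root: E♭
Minor 3rd (3rd): G♭
Perfect 5th (5th): B♭
Minor 7th (7th): D♭
Minor 9th (9th): F♭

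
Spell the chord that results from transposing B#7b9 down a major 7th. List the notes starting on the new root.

C#, E#, G#, B, D

Transposed root: B# → C# (major 7th down). So we spell C# dominant seventh flat nine:
C# — root
E# — major 3rd
G# — perfect 5th
B — minor 7th
D — minor 9th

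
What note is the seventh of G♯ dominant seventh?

Root of G♯ dominant seventh = G♯. The 7th is a minor 7th: G♯ up a minor 7th → F♯.

F♯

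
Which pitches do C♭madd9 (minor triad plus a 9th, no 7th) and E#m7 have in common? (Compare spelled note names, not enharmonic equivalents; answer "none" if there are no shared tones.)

C♭madd9: C♭ E𝄫 G♭ D♭
E#m7: E♯ G♯ B♯ D♯
Common to both → none.

none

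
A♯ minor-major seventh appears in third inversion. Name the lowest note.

A♯ minor-major seventh = A-sharp–C-sharp–E-sharp–G-double-sharp. Third inversion → seventh in the bass = G-double-sharp.

G-double-sharp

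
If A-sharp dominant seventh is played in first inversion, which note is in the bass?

A-sharp dominant seventh = A#–C##–E#–G#. First inversion → third in the bass = C##.

C##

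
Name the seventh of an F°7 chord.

F°7 is built on F; its 7th is a diminished 7th above the root.
A seventh above F uses the letter E, and the diminished 7th above F is Ebb.

Ebb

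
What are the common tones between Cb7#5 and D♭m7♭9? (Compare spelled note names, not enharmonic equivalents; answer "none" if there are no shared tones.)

Cb

Cb7#5 = Cb, Eb, G, Bbb.
D♭m7♭9 = Db, Fb, Ab, Cb, Ebb.
Shared: Cb.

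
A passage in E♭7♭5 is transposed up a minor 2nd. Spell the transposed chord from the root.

Transposed root: Eb → Fb (minor 2nd up). So we spell Fb dominant seventh flat five:
root → Fb
3rd (major 3rd) → Ab
5th (diminished 5th) → Cbb
7th (minor 7th) → Ebb

Fb – Ab – Cbb – Ebb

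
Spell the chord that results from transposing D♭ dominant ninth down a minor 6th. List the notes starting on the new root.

D-flat down a minor 6th → F. New chord: F dominant ninth.
Root: F
Major 3rd (3rd): A
Perfect 5th (5th): C
Minor 7th (7th): E-flat
Major 9th (9th): G

F, A, C, E-flat, G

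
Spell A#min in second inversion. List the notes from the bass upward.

E# A# C#

In root position, A#min is A#–C#–E#.
Second inversion puts the fifth (E#) in the bass.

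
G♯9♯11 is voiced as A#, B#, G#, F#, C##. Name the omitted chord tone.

G♯9♯11 = G#, B#, D#, F#, A#, C##. The voicing lacks the 5th (perfect 5th), D#.

D#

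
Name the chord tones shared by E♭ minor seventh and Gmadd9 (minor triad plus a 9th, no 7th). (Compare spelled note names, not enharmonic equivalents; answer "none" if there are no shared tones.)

Bb

E♭ minor seventh: Eb Gb Bb Db
Gmadd9: G Bb D A
Common to both → Bb.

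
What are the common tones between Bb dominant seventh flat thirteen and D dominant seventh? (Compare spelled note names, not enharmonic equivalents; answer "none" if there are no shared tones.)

D

Bb dominant seventh flat thirteen: Bb D F Ab Gb
D dominant seventh: D F# A C
Common to both → D.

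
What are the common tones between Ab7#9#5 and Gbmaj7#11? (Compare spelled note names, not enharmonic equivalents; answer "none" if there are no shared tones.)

C  Gb

Ab7#9#5 = Ab, C, E, Gb, B.
Gbmaj7#11 = Gb, Bb, Db, F, C.
Shared: C, Gb.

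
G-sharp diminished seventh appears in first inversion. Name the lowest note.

G-sharp diminished seventh = G-sharp–B–D–F. First inversion → third in the bass = B.

B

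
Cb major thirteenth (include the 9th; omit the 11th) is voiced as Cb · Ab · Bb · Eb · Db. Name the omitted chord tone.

Gb

The full Cb major thirteenth chord is Cb, Eb, Gb, Bb, Db, Ab.
Comparing with the voicing, the perfect 5th (5th) — Gb — is absent.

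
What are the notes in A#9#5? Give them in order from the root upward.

A# – C## – E## – G# – B#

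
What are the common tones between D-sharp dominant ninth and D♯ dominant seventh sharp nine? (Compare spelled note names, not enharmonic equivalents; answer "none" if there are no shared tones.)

D-sharp dominant ninth = D-sharp, F-double-sharp, A-sharp, C-sharp, E-sharp.
D♯ dominant seventh sharp nine = D-sharp, F-double-sharp, A-sharp, C-sharp, E-double-sharp.
Shared: D-sharp, F-double-sharp, A-sharp, C-sharp.

D-sharp  F-double-sharp  A-sharp  C-sharp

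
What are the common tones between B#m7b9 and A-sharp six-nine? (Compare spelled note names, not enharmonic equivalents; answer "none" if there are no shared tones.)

B#m7b9: B# D# F## A# C#
A-sharp six-nine: A# C## E# F## B#
Common to both → B#, F##, A#.

B# F## A#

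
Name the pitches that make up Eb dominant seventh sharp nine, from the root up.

Eb, G, Bb, Db, F#

Root Eb, quality dominant seventh sharp nine:
root → Eb
3rd (major 3rd) → G
5th (perfect 5th) → Bb
7th (minor 7th) → Db
9th (augmented 9th) → F#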